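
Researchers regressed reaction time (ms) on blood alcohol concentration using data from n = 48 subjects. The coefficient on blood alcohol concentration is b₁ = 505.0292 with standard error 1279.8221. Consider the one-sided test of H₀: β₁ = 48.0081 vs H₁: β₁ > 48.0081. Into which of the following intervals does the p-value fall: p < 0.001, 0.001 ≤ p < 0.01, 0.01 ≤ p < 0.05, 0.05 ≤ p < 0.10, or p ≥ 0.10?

t = (505.0292 − 48.0081) / 1279.8221 = 0.357.
df = n − 2 = 48 − 2 = 46.
One-sided p = P(T_{46} > t) ≈ 0.3613.
So p ≥ 0.10.

p ≥ 0.10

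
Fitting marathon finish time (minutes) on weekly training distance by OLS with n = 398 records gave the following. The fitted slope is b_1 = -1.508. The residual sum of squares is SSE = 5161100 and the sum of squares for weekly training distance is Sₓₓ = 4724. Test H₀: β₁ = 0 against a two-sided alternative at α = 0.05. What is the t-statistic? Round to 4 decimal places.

MSE = SSE/(n − 2) = 5161100/396 = 13033.1.
SE(b_1) = √(MSE/Sₓₓ) = √(13033.1/4724) = 1.661.
t = -1.508 / 1.661 = -0.9079.
df = n − 2 = 396.
Two-sided p ≈ 0.3645, which is ≥ 0.05, so fail to reject H₀.
The data do not give significant evidence of an association between weekly training distance and marathon finish time.

t = -0.9079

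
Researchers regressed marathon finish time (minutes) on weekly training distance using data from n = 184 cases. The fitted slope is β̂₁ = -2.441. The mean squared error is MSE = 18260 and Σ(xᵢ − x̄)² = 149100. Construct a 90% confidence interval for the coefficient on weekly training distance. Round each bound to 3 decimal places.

SE(β̂₁) = √(MSE/Sₓₓ) = √(18260/149100) = 0.349954.
df = n − 2 = 182.
t* = t_{0.05, 182} = 1.653269.
Margin = t* × SE = 1.653269 × 0.349954 = 0.57857.
CI: -2.441 ± 0.57857 → (-3.020, -1.862).
With 90% confidence, each one-unit increase in weekly training distance is associated with a change of between -3.020 and -1.862 minutes in marathon finish time.

(-3.020, -1.862)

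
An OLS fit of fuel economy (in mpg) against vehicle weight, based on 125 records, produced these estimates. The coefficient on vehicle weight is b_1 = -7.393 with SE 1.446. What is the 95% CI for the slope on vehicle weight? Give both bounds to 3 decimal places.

df = n − 2 = 125 − 2 = 123.
t* = t_{0.025, 123} = 1.979439.
Margin = t* × SE = 1.979439 × 1.446 = 2.86227.
CI: -7.393 ± 2.86227 → (-10.255, -4.531).
With 95% confidence, each one-unit increase in vehicle weight is associated with a change of between -10.255 and -4.531 mpg in fuel economy.

(-10.255, -4.531)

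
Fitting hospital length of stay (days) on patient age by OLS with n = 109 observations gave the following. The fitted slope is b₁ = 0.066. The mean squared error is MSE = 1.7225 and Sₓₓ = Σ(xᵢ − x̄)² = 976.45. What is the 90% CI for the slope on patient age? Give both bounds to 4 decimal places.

SE(b₁) = √(MSE/Sₓₓ) = √(1.7225/976.45) = 0.0420005.
df = n − 2 = 107.
t* = t_{0.05, 107} = 1.659219.
Margin = t* × SE = 1.659219 × 0.0420005 = 0.069688.
CI: 0.066 ± 0.069688 → (-0.0037, 0.1357).
With 90% confidence, each one-unit increase in patient age is associated with a change of between -0.0037 and 0.1357 days in hospital length of stay.

(-0.0037, 0.1357)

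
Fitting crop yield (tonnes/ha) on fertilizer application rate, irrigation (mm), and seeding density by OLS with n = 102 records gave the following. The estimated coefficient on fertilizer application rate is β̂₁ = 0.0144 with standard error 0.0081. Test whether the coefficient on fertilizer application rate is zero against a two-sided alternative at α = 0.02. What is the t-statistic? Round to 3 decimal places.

t = 1.778

H₀: β₁ = 0 vs H₁: β₁ ≠ 0.
t = (β̂₁ − β₁⁰)/SE = 0.0144 / 0.0081 = 1.778.
df = n − k − 1 = 102 − 3 − 1 = 98.
Two-sided p ≈ 0.0785, which is ≥ 0.02, so fail to reject H₀.
The data do not give significant evidence of an association between fertilizer application rate and crop yield, after adjusting for the other predictors.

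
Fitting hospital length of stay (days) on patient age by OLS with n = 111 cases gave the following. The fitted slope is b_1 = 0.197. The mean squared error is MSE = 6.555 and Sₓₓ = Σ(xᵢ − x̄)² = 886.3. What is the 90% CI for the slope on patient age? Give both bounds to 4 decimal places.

SE(b_1) = √(MSE/Sₓₓ) = √(6.555/886.3) = 0.0859995.
df = n − 2 = 109.
t* = t_{0.05, 109} = 1.658953.
Margin = t* × SE = 1.658953 × 0.0859995 = 0.142669.
CI: 0.197 ± 0.142669 → (0.0543, 0.3397).
With 90% confidence, each one-unit increase in patient age is associated with a change of between 0.0543 and 0.3397 days in hospital length of stay.

(0.0543, 0.3397)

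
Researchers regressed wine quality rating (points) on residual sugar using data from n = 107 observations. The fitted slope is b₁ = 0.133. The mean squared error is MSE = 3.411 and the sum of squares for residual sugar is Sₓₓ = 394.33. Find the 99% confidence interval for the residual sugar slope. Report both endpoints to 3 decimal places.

SE(b₁) = √(MSE/Sₓₓ) = √(3.411/394.33) = 0.093006.
df = n − 2 = 105.
t* = t_{0.005, 105} = 2.623465.
Margin = t* × SE = 2.623465 × 0.093006 = 0.24400.
CI: 0.133 ± 0.24400 → (-0.111, 0.377).
With 99% confidence, each one-unit increase in residual sugar is associated with a change of between -0.111 and 0.377 points in wine quality rating.

(-0.111, 0.377)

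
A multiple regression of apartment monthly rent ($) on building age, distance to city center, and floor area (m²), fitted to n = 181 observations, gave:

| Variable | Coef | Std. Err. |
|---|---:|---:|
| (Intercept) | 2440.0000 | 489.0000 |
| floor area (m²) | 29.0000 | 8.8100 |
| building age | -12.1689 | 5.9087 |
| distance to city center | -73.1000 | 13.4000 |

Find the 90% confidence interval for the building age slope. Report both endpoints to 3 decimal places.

(-21.939, -2.399)

Read off: b = -12.1689, SE = 5.9087 for building age.
df = n − k − 1 = 181 − 3 − 1 = 177.
t* = t_{0.05, 177} = 1.653508.
Margin = t* × SE = 1.653508 × 5.9087 = 9.77008.
CI: -12.1689 ± 9.77008 → (-21.939, -2.399).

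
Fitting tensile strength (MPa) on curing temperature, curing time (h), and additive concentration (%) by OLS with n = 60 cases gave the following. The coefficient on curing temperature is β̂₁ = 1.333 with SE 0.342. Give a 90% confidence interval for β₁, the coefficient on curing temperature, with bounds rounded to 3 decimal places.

(0.761, 1.905)

df = n − k − 1 = 60 − 3 − 1 = 56.
t* = t_{0.05, 56} = 1.672522.
Margin = t* × SE = 1.672522 × 0.342 = 0.57200.
CI: 1.333 ± 0.57200 → (0.761, 1.905).
With 90% confidence, each one-unit increase in curing temperature is associated with a change of between 0.761 and 1.905 MPa in tensile strength, holding the other predictors fixed.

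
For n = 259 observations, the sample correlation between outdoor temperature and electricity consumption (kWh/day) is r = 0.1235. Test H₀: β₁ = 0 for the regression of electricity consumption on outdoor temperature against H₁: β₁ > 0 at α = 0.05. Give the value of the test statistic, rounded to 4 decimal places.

t = 1.9951

t = r·√(n − 2)/√(1 − r²) = 0.1235·√257/√0.984748 = 1.9951.
df = n − 2 = 257.
One-sided p ≈ 0.0235, which is < 0.05, so reject H₀.
There is evidence of a linear association between outdoor temperature and electricity consumption.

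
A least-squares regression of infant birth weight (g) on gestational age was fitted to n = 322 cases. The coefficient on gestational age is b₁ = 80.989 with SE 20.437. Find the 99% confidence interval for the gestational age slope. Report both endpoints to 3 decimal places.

(28.031, 133.947)

df = n − 2 = 322 − 2 = 320.
t* = t_{0.005, 320} = 2.59128.
Margin = t* × SE = 2.59128 × 20.437 = 52.95799.
CI: 80.989 ± 52.95799 → (28.031, 133.947).
With 99% confidence, each one-unit increase in gestational age is associated with a change of between 28.031 and 133.947 g in infant birth weight.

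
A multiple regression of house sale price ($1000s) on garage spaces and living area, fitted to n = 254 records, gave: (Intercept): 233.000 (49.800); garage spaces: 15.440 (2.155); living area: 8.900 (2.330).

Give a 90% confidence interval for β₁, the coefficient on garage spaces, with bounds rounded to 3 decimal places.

(11.882, 18.998)

Read off: b = 15.440, SE = 2.155 for garage spaces.
df = n − k − 1 = 254 − 2 − 1 = 251.
t* = t_{0.05, 251} = 1.650947.
Margin = t* × SE = 1.650947 × 2.155 = 3.55779.
CI: 15.440 ± 3.55779 → (11.882, 18.998).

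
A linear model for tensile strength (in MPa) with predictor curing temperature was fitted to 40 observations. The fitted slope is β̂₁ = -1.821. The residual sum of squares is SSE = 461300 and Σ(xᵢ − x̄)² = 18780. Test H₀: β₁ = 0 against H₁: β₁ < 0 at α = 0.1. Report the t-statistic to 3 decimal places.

MSE = SSE/(n − 2) = 461300/38 = 12139.5.
SE(β̂₁) = √(MSE/Sₓₓ) = √(12139.5/18780) = 0.803993.
t = -1.821 / 0.803993 = -2.265.
df = n − 2 = 38.
One-sided p ≈ 0.0147, which is < 0.1, so reject H₀.
There is evidence that the true slope on curing temperature is negative.

t = -2.265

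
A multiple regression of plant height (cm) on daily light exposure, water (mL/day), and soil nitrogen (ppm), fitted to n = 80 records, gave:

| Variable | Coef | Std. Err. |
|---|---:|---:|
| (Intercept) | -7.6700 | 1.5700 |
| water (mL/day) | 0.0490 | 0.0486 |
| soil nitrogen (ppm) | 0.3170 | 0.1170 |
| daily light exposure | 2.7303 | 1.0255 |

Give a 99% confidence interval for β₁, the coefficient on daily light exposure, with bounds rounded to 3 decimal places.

Read off: b = 2.7303, SE = 1.0255 for daily light exposure.
df = n − k − 1 = 80 − 3 − 1 = 76.
t* = t_{0.005, 76} = 2.642078.
Margin = t* × SE = 2.642078 × 1.0255 = 2.70945.
CI: 2.7303 ± 2.70945 → (0.021, 5.440).

(0.021, 5.440)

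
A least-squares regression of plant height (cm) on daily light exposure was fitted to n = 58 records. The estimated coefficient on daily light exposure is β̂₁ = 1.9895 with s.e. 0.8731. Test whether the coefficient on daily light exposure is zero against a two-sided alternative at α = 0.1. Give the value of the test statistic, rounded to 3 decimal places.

H₀: β₁ = 0 vs H₁: β₁ ≠ 0.
t = (β̂₁ − β₁⁰)/SE = 1.9895 / 0.8731 = 2.279.
df = n − 2 = 58 − 2 = 56.
Two-sided p ≈ 0.0265, which is < 0.1, so reject H₀.
There is evidence that daily light exposure is associated with plant height.

t = 2.279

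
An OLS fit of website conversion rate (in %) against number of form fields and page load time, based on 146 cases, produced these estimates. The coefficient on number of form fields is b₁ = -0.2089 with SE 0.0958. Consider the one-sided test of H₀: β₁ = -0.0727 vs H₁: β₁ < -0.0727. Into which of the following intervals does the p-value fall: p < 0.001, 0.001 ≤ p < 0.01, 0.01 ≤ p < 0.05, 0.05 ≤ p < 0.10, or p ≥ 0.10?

t = (-0.2089 − (-0.0727)) / 0.0958 = -1.422.
df = n − k − 1 = 146 − 2 − 1 = 143.
One-sided p = P(T_{143} < t) ≈ 0.0786.
So 0.05 ≤ p < 0.10.

0.05 ≤ p < 0.10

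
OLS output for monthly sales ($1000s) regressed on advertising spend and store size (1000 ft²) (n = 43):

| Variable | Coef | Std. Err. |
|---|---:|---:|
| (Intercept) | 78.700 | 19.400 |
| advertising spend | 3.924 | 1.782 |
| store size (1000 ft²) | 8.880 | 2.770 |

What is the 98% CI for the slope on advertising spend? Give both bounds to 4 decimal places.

(-0.3942, 8.2422)

Read off: b = 3.924, SE = 1.782 for advertising spend.
df = n − k − 1 = 43 − 2 − 1 = 40.
t* = t_{0.01, 40} = 2.423257.
Margin = t* × SE = 2.423257 × 1.782 = 4.318244.
CI: 3.924 ± 4.318244 → (-0.3942, 8.2422).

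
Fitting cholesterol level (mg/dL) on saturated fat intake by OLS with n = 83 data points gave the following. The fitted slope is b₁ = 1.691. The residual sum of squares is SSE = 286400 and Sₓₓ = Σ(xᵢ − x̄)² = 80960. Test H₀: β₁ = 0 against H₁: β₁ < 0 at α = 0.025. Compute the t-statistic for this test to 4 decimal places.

MSE = SSE/(n − 2) = 286400/81 = 3535.8.
SE(b₁) = √(MSE/Sₓₓ) = √(3535.8/80960) = 0.208982.
t = 1.691 / 0.208982 = 8.0916.
df = n − 2 = 81.
One-sided p ≈ 1.0000, which is ≥ 0.025, so fail to reject H₀.
The data do not give significant evidence that the true slope on saturated fat intake is negative.

t = 8.0916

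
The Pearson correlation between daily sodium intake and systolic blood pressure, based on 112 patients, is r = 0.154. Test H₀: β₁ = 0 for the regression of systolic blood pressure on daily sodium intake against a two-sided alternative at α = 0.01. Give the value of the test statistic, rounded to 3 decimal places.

t = r·√(n − 2)/√(1 − r²) = 0.154·√110/√0.976284 = 1.635.
df = n − 2 = 110.
Two-sided p ≈ 0.1050, which is ≥ 0.01, so fail to reject H₀.
The data do not give significant evidence of a linear association between daily sodium intake and systolic blood pressure.

t = 1.635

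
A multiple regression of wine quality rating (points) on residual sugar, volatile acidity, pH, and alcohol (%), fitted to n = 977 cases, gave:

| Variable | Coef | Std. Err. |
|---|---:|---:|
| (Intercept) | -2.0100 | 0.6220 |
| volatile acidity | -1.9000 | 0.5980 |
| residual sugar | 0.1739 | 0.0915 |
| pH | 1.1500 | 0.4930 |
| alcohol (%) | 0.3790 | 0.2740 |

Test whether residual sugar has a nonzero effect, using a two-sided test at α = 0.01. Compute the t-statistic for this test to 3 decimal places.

Read off: b = 0.1739, SE = 0.0915 for residual sugar.
H₀: β₁ = 0 vs H₁: β₁ ≠ 0.
t = 0.1739 / 0.0915 = 1.901.
df = n − k − 1 = 977 − 4 − 1 = 972.
Two-sided p ≈ 0.0577, which is ≥ 0.01, so fail to reject H₀.
The data do not give significant evidence of an association between residual sugar and wine quality rating, after adjusting for the other predictors.

t = 1.901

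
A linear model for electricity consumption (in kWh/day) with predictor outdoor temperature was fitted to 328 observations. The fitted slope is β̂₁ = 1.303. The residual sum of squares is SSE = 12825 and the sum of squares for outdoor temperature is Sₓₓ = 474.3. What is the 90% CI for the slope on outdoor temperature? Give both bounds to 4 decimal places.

(0.8279, 1.7781)

MSE = SSE/(n − 2) = 12825/326 = 39.3405.
SE(β̂₁) = √(MSE/Sₓₓ) = √(39.3405/474.3) = 0.288001.
df = n − 2 = 326.
t* = t_{0.05, 326} = 1.649541.
Margin = t* × SE = 1.649541 × 0.288001 = 0.475069.
CI: 1.303 ± 0.475069 → (0.8279, 1.7781).
With 90% confidence, each one-unit increase in outdoor temperature is associated with a change of between 0.8279 and 1.7781 kWh/day in electricity consumption.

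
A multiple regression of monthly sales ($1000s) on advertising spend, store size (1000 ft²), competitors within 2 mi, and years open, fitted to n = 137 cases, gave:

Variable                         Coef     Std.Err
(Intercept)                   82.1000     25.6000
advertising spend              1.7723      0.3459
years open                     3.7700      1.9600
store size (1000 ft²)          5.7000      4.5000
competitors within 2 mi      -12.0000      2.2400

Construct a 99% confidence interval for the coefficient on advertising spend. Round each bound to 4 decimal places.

(0.8683, 2.6763)

Read off: b = 1.7723, SE = 0.3459 for advertising spend.
df = n − k − 1 = 137 − 4 − 1 = 132.
t* = t_{0.005, 132} = 2.613588.
Margin = t* × SE = 2.613588 × 0.3459 = 0.904040.
CI: 1.7723 ± 0.904040 → (0.8683, 2.6763).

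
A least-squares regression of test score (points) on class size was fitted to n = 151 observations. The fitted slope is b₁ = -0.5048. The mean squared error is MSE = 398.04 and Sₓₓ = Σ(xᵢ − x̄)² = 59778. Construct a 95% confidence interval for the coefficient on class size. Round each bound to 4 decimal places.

(-0.6660, -0.3436)

SE(b₁) = √(MSE/Sₓₓ) = √(398.04/59778) = 0.0816005.
df = n − 2 = 149.
t* = t_{0.025, 149} = 1.976013.
Margin = t* × SE = 1.976013 × 0.0816005 = 0.161244.
CI: -0.5048 ± 0.161244 → (-0.6660, -0.3436).
With 95% confidence, each one-unit increase in class size is associated with a change of between -0.6660 and -0.3436 points in test score.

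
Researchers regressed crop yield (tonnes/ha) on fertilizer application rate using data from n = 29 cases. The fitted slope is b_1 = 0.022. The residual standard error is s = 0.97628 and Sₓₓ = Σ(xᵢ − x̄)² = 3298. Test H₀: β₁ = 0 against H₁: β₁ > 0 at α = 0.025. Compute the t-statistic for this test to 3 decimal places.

t = 1.294

SE(b_1) = s/√Sₓₓ = 0.97628/√3298 = 0.017.
t = 0.022 / 0.017 = 1.294.
df = n − 2 = 27.
One-sided p ≈ 0.1033, which is ≥ 0.025, so fail to reject H₀.
The data do not give significant evidence that the true slope on fertilizer application rate is positive.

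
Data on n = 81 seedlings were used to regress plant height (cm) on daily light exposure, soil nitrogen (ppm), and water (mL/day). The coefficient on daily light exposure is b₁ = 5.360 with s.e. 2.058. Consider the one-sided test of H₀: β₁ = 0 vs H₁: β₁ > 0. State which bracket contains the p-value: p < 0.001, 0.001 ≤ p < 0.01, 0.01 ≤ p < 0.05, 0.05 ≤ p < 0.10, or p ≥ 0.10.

t = 5.360 / 2.058 = 2.604.
df = n − k − 1 = 81 − 3 − 1 = 77.
One-sided p = P(T_{77} > t) ≈ 0.0055.
So 0.001 ≤ p < 0.01.

0.001 ≤ p < 0.01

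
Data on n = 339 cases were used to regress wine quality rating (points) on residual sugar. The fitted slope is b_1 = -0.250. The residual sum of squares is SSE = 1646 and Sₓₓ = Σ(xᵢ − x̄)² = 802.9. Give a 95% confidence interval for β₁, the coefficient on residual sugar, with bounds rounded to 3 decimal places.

(-0.403, -0.097)

MSE = SSE/(n − 2) = 1646/337 = 4.88427.
SE(b_1) = √(MSE/Sₓₓ) = √(4.88427/802.9) = 0.0779954.
df = n − 2 = 337.
t* = t_{0.025, 337} = 1.967028.
Margin = t* × SE = 1.967028 × 0.0779954 = 0.15342.
CI: -0.250 ± 0.15342 → (-0.403, -0.097).
With 95% confidence, each one-unit increase in residual sugar is associated with a change of between -0.403 and -0.097 points in wine quality rating.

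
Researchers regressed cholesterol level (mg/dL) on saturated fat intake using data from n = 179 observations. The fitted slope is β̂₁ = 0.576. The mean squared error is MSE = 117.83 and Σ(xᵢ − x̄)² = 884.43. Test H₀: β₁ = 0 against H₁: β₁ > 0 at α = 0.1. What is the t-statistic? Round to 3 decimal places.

SE(β̂₁) = √(MSE/Sₓₓ) = √(117.83/884.43) = 0.365003.
t = 0.576 / 0.365003 = 1.578.
df = n − 2 = 177.
One-sided p ≈ 0.0582, which is < 0.1, so reject H₀.
There is evidence that the true slope on saturated fat intake is positive.

t = 1.578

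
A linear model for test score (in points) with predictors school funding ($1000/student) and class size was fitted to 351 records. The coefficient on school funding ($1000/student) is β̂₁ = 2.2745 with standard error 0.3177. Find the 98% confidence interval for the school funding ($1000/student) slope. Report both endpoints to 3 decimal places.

df = n − k − 1 = 351 − 2 − 1 = 348.
t* = t_{0.01, 348} = 2.337111.
Margin = t* × SE = 2.337111 × 0.3177 = 0.74250.
CI: 2.2745 ± 0.74250 → (1.532, 3.017).
With 98% confidence, each one-unit increase in school funding ($1000/student) is associated with a change of between 1.532 and 3.017 points in test score, holding the other predictors fixed.

(1.532, 3.017)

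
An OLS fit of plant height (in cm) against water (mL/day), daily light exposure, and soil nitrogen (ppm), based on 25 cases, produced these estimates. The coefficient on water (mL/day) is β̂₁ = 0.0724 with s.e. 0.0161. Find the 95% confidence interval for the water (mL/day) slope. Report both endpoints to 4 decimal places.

(0.0389, 0.1059)

df = n − k − 1 = 25 − 3 − 1 = 21.
t* = t_{0.025, 21} = 2.079614.
Margin = t* × SE = 2.079614 × 0.0161 = 0.033482.
CI: 0.0724 ± 0.033482 → (0.0389, 0.1059).
With 95% confidence, each one-unit increase in water (mL/day) is associated with a change of between 0.0389 and 0.1059 cm in plant height, holding the other predictors fixed.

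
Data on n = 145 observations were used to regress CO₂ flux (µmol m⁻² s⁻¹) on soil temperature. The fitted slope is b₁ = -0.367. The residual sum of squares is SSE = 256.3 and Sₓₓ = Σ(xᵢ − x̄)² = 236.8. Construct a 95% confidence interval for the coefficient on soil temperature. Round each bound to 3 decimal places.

(-0.539, -0.195)

MSE = SSE/(n − 2) = 256.3/143 = 1.79231.
SE(b₁) = √(MSE/Sₓₓ) = √(1.79231/236.8) = 0.0869992.
df = n − 2 = 143.
t* = t_{0.025, 143} = 1.976692.
Margin = t* × SE = 1.976692 × 0.0869992 = 0.17197.
CI: -0.367 ± 0.17197 → (-0.539, -0.195).
With 95% confidence, each one-unit increase in soil temperature is associated with a change of between -0.539 and -0.195 µmol m⁻² s⁻¹ in CO₂ flux.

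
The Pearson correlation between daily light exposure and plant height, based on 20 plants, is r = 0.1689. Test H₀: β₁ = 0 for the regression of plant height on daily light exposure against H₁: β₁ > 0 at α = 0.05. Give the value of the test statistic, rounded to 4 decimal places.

t = r·√(n − 2)/√(1 − r²) = 0.1689·√18/√0.971473 = 0.7270.
df = n − 2 = 18.
One-sided p ≈ 0.2383, which is ≥ 0.05, so fail to reject H₀.
The data do not give significant evidence of a linear association between daily light exposure and plant height.

t = 0.7270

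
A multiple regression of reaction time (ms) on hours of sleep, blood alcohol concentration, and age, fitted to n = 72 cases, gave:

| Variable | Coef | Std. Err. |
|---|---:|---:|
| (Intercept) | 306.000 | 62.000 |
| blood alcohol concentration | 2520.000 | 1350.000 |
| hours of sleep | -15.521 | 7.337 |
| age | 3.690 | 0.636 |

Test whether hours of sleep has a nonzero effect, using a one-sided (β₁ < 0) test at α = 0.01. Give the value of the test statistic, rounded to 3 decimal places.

Read off: b = -15.521, SE = 7.337 for hours of sleep.
H₀: β₁ = 0 vs H₁: β₁ < 0.
t = -15.521 / 7.337 = -2.115.
df = n − k − 1 = 72 − 3 − 1 = 68.
One-sided p ≈ 0.0190, which is ≥ 0.01, so fail to reject H₀.
The data do not give significant evidence that the true slope on hours of sleep is negative, holding the other predictors fixed.

t = -2.115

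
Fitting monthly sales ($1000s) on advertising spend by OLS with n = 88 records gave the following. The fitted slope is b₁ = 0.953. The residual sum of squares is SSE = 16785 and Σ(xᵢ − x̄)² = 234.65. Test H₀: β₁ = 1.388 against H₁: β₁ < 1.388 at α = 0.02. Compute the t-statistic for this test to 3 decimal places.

MSE = SSE/(n − 2) = 16785/86 = 195.174.
SE(b₁) = √(MSE/Sₓₓ) = √(195.174/234.65) = 0.912013.
t = (0.953 − 1.388) / 0.912013 = -0.477.
df = n − 2 = 86.
One-sided p ≈ 0.3173, which is ≥ 0.02, so fail to reject H₀.
The data do not give significant evidence that the true slope on advertising spend is below 1.388 $1000s per unit.

t = -0.477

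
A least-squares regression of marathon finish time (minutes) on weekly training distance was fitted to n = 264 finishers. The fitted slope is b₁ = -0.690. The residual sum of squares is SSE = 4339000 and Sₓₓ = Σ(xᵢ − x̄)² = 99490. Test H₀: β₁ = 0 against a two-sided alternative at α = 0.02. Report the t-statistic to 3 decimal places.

t = -1.691

MSE = SSE/(n − 2) = 4339000/262 = 16561.1.
SE(b₁) = √(MSE/Sₓₓ) = √(16561.1/99490) = 0.407995.
t = -0.690 / 0.407995 = -1.691.
df = n − 2 = 262.
Two-sided p ≈ 0.0920, which is ≥ 0.02, so fail to reject H₀.
The data do not give significant evidence of an association between weekly training distance and marathon finish time.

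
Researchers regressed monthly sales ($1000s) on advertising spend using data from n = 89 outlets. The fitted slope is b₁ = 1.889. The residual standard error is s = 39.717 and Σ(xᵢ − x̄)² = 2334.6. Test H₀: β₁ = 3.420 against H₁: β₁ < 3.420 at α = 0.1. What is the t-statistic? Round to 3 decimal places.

SE(b₁) = s/√Sₓₓ = 39.717/√2334.6 = 0.821997.
t = (1.889 − 3.420) / 0.821997 = -1.863.
df = n − 2 = 87.
One-sided p ≈ 0.0330, which is < 0.1, so reject H₀.
There is evidence that the true slope on advertising spend is below 3.420 $1000s per unit.

t = -1.863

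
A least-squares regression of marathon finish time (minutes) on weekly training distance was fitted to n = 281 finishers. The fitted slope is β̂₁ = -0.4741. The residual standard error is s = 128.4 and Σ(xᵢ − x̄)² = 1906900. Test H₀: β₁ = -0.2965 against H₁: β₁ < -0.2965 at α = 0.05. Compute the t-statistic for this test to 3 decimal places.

t = -1.910

SE(β̂₁) = s/√Sₓₓ = 128.4/√1906900 = 0.0929825.
t = (-0.4741 − (-0.2965)) / 0.0929825 = -1.910.
df = n − 2 = 279.
One-sided p ≈ 0.0286, which is < 0.05, so reject H₀.
There is evidence that the true slope on weekly training distance is below -0.2965 minutes per unit.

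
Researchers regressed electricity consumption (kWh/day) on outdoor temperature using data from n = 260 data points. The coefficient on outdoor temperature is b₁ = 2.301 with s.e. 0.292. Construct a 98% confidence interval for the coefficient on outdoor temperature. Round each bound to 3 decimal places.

df = n − 2 = 260 − 2 = 258.
t* = t_{0.01, 258} = 2.340888.
Margin = t* × SE = 2.340888 × 0.292 = 0.68354.
CI: 2.301 ± 0.68354 → (1.617, 2.985).
With 98% confidence, each one-unit increase in outdoor temperature is associated with a change of between 1.617 and 2.985 kWh/day in electricity consumption.

(1.617, 2.985)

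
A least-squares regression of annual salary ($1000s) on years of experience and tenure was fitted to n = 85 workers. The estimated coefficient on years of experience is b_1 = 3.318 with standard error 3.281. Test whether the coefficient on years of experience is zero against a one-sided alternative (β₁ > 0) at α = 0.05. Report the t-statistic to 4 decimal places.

t = 1.0113

H₀: β₁ = 0 vs H₁: β₁ > 0.
t = (b_1 − β₁⁰)/SE = 3.318 / 3.281 = 1.0113.
df = n − k − 1 = 85 − 2 − 1 = 82.
One-sided p ≈ 0.1574, which is ≥ 0.05, so fail to reject H₀.
The data do not give significant evidence that the true slope on years of experience is positive, holding the other predictors fixed.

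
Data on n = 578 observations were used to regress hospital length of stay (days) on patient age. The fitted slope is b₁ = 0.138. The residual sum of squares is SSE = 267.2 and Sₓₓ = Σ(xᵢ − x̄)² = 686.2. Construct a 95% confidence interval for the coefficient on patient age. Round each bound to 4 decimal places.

MSE = SSE/(n − 2) = 267.2/576 = 0.463889.
SE(b₁) = √(MSE/Sₓₓ) = √(0.463889/686.2) = 0.0260005.
df = n − 2 = 576.
t* = t_{0.025, 576} = 1.964091.
Margin = t* × SE = 1.964091 × 0.0260005 = 0.051067.
CI: 0.138 ± 0.051067 → (0.0869, 0.1891).
With 95% confidence, each one-unit increase in patient age is associated with a change of between 0.0869 and 0.1891 days in hospital length of stay.

(0.0869, 0.1891)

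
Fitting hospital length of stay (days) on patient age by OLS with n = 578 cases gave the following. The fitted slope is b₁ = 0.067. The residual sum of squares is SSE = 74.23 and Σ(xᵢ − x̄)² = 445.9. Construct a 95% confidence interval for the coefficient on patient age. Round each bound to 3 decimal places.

MSE = SSE/(n − 2) = 74.23/576 = 0.128872.
SE(b₁) = √(MSE/Sₓₓ) = √(0.128872/445.9) = 0.0170004.
df = n − 2 = 576.
t* = t_{0.025, 576} = 1.964091.
Margin = t* × SE = 1.964091 × 0.0170004 = 0.03339.
CI: 0.067 ± 0.03339 → (0.034, 0.100).
With 95% confidence, each one-unit increase in patient age is associated with a change of between 0.034 and 0.100 days in hospital length of stay.

(0.034, 0.100)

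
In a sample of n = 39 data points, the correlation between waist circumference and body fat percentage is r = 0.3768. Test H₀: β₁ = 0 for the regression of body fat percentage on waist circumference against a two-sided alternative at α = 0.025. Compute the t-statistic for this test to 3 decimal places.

t = r·√(n − 2)/√(1 − r²) = 0.3768·√37/√0.858022 = 2.474.
df = n − 2 = 37.
Two-sided p ≈ 0.0181, which is < 0.025, so reject H₀.
There is evidence of a linear association between waist circumference and body fat percentage.

t = 2.474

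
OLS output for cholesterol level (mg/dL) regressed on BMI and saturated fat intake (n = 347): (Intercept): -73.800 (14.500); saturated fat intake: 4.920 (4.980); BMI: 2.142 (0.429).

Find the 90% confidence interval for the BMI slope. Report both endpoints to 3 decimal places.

(1.434, 2.850)

Read off: b = 2.142, SE = 0.429 for BMI.
df = n − k − 1 = 347 − 2 − 1 = 344.
t* = t_{0.05, 344} = 1.649295.
Margin = t* × SE = 1.649295 × 0.429 = 0.70755.
CI: 2.142 ± 0.70755 → (1.434, 2.850).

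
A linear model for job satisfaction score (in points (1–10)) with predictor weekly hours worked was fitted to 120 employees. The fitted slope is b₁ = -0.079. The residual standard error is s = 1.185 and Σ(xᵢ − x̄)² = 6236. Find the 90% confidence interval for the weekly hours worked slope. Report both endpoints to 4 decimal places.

SE(b₁) = s/√Sₓₓ = 1.185/√6236 = 0.015006.
df = n − 2 = 118.
t* = t_{0.05, 118} = 1.65787.
Margin = t* × SE = 1.65787 × 0.015006 = 0.024878.
CI: -0.079 ± 0.024878 → (-0.1039, -0.0541).
With 90% confidence, each one-unit increase in weekly hours worked is associated with a change of between -0.1039 and -0.0541 points (1–10) in job satisfaction score.

(-0.1039, -0.0541)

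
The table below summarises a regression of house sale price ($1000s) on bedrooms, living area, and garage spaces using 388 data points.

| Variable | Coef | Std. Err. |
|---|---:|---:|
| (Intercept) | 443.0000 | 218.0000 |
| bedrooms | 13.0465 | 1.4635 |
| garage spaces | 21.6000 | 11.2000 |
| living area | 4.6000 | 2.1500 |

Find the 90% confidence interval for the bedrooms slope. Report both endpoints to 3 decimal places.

(10.633, 15.460)

Read off: b = 13.0465, SE = 1.4635 for bedrooms.
df = n − k − 1 = 388 − 3 − 1 = 384.
t* = t_{0.05, 384} = 1.648831.
Margin = t* × SE = 1.648831 × 1.4635 = 2.41306.
CI: 13.0465 ± 2.41306 → (10.633, 15.460).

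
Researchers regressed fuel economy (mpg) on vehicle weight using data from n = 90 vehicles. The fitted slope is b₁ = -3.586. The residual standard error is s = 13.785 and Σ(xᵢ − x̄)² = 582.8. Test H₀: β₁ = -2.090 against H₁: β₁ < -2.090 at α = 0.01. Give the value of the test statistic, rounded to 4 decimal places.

SE(b₁) = s/√Sₓₓ = 13.785/√582.8 = 0.571014.
t = (-3.586 − (-2.090)) / 0.571014 = -2.6199.
df = n − 2 = 88.
One-sided p ≈ 0.0052, which is < 0.01, so reject H₀.
There is evidence that the true slope on vehicle weight is below -2.090 mpg per unit.

t = -2.6199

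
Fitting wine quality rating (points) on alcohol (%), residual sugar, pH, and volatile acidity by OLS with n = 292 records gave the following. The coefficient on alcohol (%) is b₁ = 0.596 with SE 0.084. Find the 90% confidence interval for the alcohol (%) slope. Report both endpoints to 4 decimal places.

(0.4574, 0.7346)

df = n − k − 1 = 292 − 4 − 1 = 287.
t* = t_{0.05, 287} = 1.65018.
Margin = t* × SE = 1.65018 × 0.084 = 0.138615.
CI: 0.596 ± 0.138615 → (0.4574, 0.7346).
With 90% confidence, each one-unit increase in alcohol (%) is associated with a change of between 0.4574 and 0.7346 points in wine quality rating, holding the other predictors fixed.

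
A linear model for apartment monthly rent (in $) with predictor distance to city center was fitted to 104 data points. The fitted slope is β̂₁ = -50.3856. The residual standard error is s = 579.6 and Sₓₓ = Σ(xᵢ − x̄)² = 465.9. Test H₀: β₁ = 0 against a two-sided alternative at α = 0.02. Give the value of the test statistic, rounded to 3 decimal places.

SE(β̂₁) = s/√Sₓₓ = 579.6/√465.9 = 26.8523.
t = -50.3856 / 26.8523 = -1.876.
df = n − 2 = 102.
Two-sided p ≈ 0.0635, which is ≥ 0.02, so fail to reject H₀.
The data do not give significant evidence of an association between distance to city center and apartment monthly rent.

t = -1.876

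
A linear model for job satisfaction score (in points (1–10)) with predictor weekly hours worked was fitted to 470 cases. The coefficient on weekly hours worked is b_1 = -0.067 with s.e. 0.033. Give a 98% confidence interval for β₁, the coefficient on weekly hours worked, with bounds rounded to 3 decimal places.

df = n − 2 = 470 − 2 = 468.
t* = t_{0.01, 468} = 2.334342.
Margin = t* × SE = 2.334342 × 0.033 = 0.07703.
CI: -0.067 ± 0.07703 → (-0.144, 0.010).
With 98% confidence, each one-unit increase in weekly hours worked is associated with a change of between -0.144 and 0.010 points (1–10) in job satisfaction score.

(-0.144, 0.010)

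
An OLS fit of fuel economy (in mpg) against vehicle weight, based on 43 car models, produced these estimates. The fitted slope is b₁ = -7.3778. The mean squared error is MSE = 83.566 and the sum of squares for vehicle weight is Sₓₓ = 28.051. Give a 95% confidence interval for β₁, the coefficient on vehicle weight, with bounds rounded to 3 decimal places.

(-10.864, -3.892)

SE(b₁) = √(MSE/Sₓₓ) = √(83.566/28.051) = 1.726.
df = n − 2 = 41.
t* = t_{0.025, 41} = 2.019541.
Margin = t* × SE = 2.019541 × 1.726 = 3.48573.
CI: -7.3778 ± 3.48573 → (-10.864, -3.892).
With 95% confidence, each one-unit increase in vehicle weight is associated with a change of between -10.864 and -3.892 mpg in fuel economy.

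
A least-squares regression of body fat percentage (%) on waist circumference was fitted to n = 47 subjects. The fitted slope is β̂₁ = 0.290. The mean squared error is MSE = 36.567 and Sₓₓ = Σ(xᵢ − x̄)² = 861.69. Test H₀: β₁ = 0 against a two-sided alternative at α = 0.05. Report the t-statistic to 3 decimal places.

t = 1.408

SE(β̂₁) = √(MSE/Sₓₓ) = √(36.567/861.69) = 0.206001.
t = 0.290 / 0.206001 = 1.408.
df = n − 2 = 45.
Two-sided p ≈ 0.1661, which is ≥ 0.05, so fail to reject H₀.
The data do not give significant evidence of an association between waist circumference and body fat percentage.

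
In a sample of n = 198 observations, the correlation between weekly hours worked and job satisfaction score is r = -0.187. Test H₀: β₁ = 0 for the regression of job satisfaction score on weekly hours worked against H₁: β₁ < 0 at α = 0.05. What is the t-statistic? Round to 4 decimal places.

t = r·√(n − 2)/√(1 − r²) = -0.187·√196/√0.965031 = -2.6650.
df = n − 2 = 196.
One-sided p ≈ 0.0042, which is < 0.05, so reject H₀.
There is evidence of a linear association between weekly hours worked and job satisfaction score.

t = -2.6650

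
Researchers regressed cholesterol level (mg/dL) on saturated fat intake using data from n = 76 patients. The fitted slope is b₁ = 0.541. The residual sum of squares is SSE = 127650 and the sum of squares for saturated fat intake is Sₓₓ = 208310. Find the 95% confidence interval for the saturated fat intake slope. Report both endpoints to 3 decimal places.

MSE = SSE/(n − 2) = 127650/74 = 1725.
SE(b₁) = √(MSE/Sₓₓ) = √(1725/208310) = 0.0909996.
df = n − 2 = 74.
t* = t_{0.025, 74} = 1.992543.
Margin = t* × SE = 1.992543 × 0.0909996 = 0.18132.
CI: 0.541 ± 0.18132 → (0.360, 0.722).
With 95% confidence, each one-unit increase in saturated fat intake is associated with a change of between 0.360 and 0.722 mg/dL in cholesterol level.

(0.360, 0.722)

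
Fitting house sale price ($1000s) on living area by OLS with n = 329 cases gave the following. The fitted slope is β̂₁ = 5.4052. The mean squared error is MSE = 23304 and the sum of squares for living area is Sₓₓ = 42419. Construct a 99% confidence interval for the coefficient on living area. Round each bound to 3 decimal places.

SE(β̂₁) = √(MSE/Sₓₓ) = √(23304/42419) = 0.741199.
df = n − 2 = 327.
t* = t_{0.005, 327} = 2.590948.
Margin = t* × SE = 2.590948 × 0.741199 = 1.92041.
CI: 5.4052 ± 1.92041 → (3.485, 7.326).
With 99% confidence, each one-unit increase in living area is associated with a change of between 3.485 and 7.326 $1000s in house sale price.

(3.485, 7.326)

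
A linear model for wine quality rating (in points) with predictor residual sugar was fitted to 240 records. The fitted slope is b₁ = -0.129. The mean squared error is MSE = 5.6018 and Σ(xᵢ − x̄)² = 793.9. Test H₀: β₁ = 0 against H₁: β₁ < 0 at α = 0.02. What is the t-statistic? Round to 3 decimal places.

SE(b₁) = √(MSE/Sₓₓ) = √(5.6018/793.9) = 0.0840003.
t = -0.129 / 0.0840003 = -1.536.
df = n − 2 = 238.
One-sided p ≈ 0.0630, which is ≥ 0.02, so fail to reject H₀.
The data do not give significant evidence that the true slope on residual sugar is negative.

t = -1.536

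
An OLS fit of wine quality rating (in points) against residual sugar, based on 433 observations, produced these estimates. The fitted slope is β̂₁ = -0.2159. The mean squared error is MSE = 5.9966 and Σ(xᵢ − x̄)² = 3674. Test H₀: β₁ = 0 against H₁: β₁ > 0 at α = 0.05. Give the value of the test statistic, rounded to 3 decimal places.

SE(β̂₁) = √(MSE/Sₓₓ) = √(5.9966/3674) = 0.0404001.
t = -0.2159 / 0.0404001 = -5.344.
df = n − 2 = 431.
One-sided p ≈ 1.0000, which is ≥ 0.05, so fail to reject H₀.
The data do not give significant evidence that the true slope on residual sugar is positive.

t = -5.344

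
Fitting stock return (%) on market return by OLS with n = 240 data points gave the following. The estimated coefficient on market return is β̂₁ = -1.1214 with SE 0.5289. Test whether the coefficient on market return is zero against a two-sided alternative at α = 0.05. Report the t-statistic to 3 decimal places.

t = -2.120

H₀: β₁ = 0 vs H₁: β₁ ≠ 0.
t = (β̂₁ − β₁⁰)/SE = -1.1214 / 0.5289 = -2.120.
df = n − 2 = 240 − 2 = 238.
Two-sided p ≈ 0.0350, which is < 0.05, so reject H₀.
There is evidence that market return is associated with stock return.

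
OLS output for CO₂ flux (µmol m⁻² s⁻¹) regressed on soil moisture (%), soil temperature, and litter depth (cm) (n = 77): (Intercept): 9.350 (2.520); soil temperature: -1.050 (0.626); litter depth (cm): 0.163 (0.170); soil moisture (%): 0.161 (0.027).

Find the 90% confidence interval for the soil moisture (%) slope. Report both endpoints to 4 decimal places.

Read off: b = 0.161, SE = 0.027 for soil moisture (%).
df = n − k − 1 = 77 − 3 − 1 = 73.
t* = t_{0.05, 73} = 1.665996.
Margin = t* × SE = 1.665996 × 0.027 = 0.044982.
CI: 0.161 ± 0.044982 → (0.1160, 0.2060).

(0.1160, 0.2060)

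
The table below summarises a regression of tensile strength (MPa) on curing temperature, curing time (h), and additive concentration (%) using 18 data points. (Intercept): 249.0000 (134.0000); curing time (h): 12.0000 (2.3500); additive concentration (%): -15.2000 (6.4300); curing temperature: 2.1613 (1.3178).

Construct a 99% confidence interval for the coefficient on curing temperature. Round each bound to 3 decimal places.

Read off: b = 2.1613, SE = 1.3178 for curing temperature.
df = n − k − 1 = 18 − 3 − 1 = 14.
t* = t_{0.005, 14} = 2.976843.
Margin = t* × SE = 2.976843 × 1.3178 = 3.92288.
CI: 2.1613 ± 3.92288 → (-1.762, 6.084).

(-1.762, 6.084)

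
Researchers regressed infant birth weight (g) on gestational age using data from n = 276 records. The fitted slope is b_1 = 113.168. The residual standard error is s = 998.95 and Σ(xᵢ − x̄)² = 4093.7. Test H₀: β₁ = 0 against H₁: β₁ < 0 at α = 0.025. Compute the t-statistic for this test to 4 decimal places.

SE(b_1) = s/√Sₓₓ = 998.95/√4093.7 = 15.613.
t = 113.168 / 15.613 = 7.2483.
df = n − 2 = 274.
One-sided p ≈ 1.0000, which is ≥ 0.025, so fail to reject H₀.
The data do not give significant evidence that the true slope on gestational age is negative.

t = 7.2483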